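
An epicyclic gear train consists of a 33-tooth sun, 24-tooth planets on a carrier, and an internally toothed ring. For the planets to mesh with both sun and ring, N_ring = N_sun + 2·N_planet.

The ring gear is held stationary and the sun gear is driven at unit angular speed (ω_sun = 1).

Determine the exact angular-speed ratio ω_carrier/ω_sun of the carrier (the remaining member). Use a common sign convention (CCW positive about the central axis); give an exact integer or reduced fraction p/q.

11/38

N_ring = 33 + 2·24 = 81
33(ω_s−ω_c) = −81(ω_r−ω_c),  ω_r=0, ω_s=1
33(1−ω_c) = −81(0−ω_c)  ⇒  114ω_c = 33  ⇒  ω_c = 11/38
ω_c/ω_s = 11/38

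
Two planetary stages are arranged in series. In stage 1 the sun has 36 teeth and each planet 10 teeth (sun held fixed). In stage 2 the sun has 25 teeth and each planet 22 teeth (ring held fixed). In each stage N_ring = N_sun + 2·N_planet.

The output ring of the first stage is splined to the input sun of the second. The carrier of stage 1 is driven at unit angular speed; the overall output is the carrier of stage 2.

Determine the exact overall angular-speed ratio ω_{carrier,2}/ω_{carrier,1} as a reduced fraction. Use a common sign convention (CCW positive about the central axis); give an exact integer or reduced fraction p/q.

Stage 1: N_ring = 36 + 2·10 = 56
Stage 1: 36(ω_s−ω_c) = −56(ω_r−ω_c),  ω_s=0, ω_c=1
Stage 1: ω_r = 1 − (36/56)(0−1) = 23/14
  ⇒ ω_r¹/ω_c¹ = 23/14
Stage 2: N_ring = 25 + 2·22 = 69
Stage 2: 25(ω_s−ω_c) = −69(ω_r−ω_c),  ω_r=0, ω_s=1
Stage 2: 25(1−ω_c) = −69(0−ω_c)  ⇒  94ω_c = 25  ⇒  ω_c = 25/94
  ⇒ ω_c²/ω_s² = 25/94
Coupling ω_s² = ω_r¹ ⇒ overall = 23/14 × 25/94 = 575/1316

575/1316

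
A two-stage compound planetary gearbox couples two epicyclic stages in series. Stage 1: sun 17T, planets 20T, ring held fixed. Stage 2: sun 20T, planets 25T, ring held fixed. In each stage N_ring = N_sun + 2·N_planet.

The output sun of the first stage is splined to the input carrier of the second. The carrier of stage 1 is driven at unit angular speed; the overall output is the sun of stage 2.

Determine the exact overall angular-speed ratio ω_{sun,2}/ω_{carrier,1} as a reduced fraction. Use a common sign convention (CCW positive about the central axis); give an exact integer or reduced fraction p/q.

333/17

Stage 1: N_ring = 17 + 2·20 = 57
Stage 1: 17(ω_s−ω_c) = −57(ω_r−ω_c),  ω_r=0, ω_c=1
Stage 1: ω_s = 1 − (57/17)(0−1) = 74/17
  ⇒ ω_s¹/ω_c¹ = 74/17
Stage 2: N_ring = 20 + 2·25 = 70
Stage 2: 20(ω_s−ω_c) = −70(ω_r−ω_c),  ω_r=0, ω_c=1
Stage 2: ω_s = 1 − (70/20)(0−1) = 9/2
  ⇒ ω_s²/ω_c² = 9/2
Coupling ω_c² = ω_s¹ ⇒ overall = 74/17 × 9/2 = 333/17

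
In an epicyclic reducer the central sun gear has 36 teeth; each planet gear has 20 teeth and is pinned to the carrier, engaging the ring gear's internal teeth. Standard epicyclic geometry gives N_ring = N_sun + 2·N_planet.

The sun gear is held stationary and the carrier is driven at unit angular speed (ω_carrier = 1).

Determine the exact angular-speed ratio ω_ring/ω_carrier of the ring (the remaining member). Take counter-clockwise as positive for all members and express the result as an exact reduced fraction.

28/19

N_ring = 36 + 2·20 = 76
36(ω_s−ω_c) = −76(ω_r−ω_c),  ω_s=0, ω_c=1
ω_r = 1 − (36/76)(0−1) = 28/19
ω_r/ω_c = 28/19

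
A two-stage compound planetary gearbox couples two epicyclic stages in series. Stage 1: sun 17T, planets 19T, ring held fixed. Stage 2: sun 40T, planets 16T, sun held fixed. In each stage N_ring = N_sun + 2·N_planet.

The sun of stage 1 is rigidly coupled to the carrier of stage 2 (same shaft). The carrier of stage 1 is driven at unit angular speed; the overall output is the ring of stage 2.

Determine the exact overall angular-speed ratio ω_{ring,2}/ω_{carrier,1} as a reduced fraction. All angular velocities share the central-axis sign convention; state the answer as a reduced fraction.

112/17

Stage 1: N_ring = 17 + 2·19 = 55
Stage 1: 17(ω_s−ω_c) = −55(ω_r−ω_c),  ω_r=0, ω_c=1
Stage 1: ω_s = 1 − (55/17)(0−1) = 72/17
  ⇒ ω_s¹/ω_c¹ = 72/17
Stage 2: N_ring = 40 + 2·16 = 72
Stage 2: 40(ω_s−ω_c) = −72(ω_r−ω_c),  ω_s=0, ω_c=1
Stage 2: ω_r = 1 − (40/72)(0−1) = 14/9
  ⇒ ω_r²/ω_c² = 14/9
Coupling ω_c² = ω_s¹ ⇒ overall = 72/17 × 14/9 = 112/17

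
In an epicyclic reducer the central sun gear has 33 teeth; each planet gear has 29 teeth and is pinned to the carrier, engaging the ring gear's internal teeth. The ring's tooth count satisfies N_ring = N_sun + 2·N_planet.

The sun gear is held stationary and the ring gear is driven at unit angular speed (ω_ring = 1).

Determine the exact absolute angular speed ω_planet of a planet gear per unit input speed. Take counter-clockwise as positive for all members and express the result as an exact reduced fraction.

N_ring = 33 + 2·29 = 91
33(ω_s−ω_c) = −91(ω_r−ω_c),  ω_s=0, ω_r=1
33(0−ω_c) = −91(1−ω_c)  ⇒  124ω_c = 91  ⇒  ω_c = 91/124
sun–planet: 33·(0−91/124) = −29·(ω_p−ω_c)  ⇒  ω_p−ω_c = −(33/29)·(-91/124) = 3003/3596
ω_p = 91/124 + 3003/3596 = 91/58

91/58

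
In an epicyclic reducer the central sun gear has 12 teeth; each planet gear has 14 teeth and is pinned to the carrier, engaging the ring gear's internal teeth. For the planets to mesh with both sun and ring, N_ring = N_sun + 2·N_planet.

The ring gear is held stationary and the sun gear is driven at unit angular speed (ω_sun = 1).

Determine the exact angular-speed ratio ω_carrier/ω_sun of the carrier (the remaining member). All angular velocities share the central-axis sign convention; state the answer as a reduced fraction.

N_ring = 12 + 2·14 = 40
12(ω_s−ω_c) = −40(ω_r−ω_c),  ω_r=0, ω_s=1
12(1−ω_c) = −40(0−ω_c)  ⇒  52ω_c = 12  ⇒  ω_c = 3/13
ω_c/ω_s = 3/13

3/13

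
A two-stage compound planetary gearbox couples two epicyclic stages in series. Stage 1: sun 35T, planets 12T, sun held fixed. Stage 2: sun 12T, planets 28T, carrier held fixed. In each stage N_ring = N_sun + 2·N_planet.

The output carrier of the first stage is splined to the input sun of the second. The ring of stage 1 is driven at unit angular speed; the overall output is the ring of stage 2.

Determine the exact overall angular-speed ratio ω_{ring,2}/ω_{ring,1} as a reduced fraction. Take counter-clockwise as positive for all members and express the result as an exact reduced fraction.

-177/1598

Stage 1: N_ring = 35 + 2·12 = 59
Stage 1: 35(ω_s−ω_c) = −59(ω_r−ω_c),  ω_s=0, ω_r=1
Stage 1: 35(0−ω_c) = −59(1−ω_c)  ⇒  94ω_c = 59  ⇒  ω_c = 59/94
  ⇒ ω_c¹/ω_r¹ = 59/94
Stage 2: N_ring = 12 + 2·28 = 68
Stage 2: 12(ω_s−ω_c) = −68(ω_r−ω_c),  ω_c=0, ω_s=1
Stage 2: ω_r = 0 − (12/68)(1−0) = -3/17
  ⇒ ω_r²/ω_s² = -3/17
Coupling ω_s² = ω_c¹ ⇒ overall = 59/94 × -3/17 = -177/1598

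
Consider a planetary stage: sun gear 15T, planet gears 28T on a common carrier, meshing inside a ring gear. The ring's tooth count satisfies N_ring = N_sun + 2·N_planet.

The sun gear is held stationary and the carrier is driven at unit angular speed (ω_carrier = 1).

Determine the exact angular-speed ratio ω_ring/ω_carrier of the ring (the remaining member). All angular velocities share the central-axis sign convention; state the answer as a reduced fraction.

N_ring = 15 + 2·28 = 71
15(ω_s−ω_c) = −71(ω_r−ω_c),  ω_s=0, ω_c=1
ω_r = 1 − (15/71)(0−1) = 86/71
ω_r/ω_c = 86/71

86/71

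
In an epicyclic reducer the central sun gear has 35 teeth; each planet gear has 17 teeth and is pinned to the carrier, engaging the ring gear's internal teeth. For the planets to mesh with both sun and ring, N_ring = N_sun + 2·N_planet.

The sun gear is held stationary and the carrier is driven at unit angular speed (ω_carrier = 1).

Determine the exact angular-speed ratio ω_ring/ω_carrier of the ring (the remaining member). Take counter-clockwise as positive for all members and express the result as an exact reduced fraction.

104/69

N_ring = 35 + 2·17 = 69
35(ω_s−ω_c) = −69(ω_r−ω_c),  ω_s=0, ω_c=1
ω_r = 1 − (35/69)(0−1) = 104/69
ω_r/ω_c = 104/69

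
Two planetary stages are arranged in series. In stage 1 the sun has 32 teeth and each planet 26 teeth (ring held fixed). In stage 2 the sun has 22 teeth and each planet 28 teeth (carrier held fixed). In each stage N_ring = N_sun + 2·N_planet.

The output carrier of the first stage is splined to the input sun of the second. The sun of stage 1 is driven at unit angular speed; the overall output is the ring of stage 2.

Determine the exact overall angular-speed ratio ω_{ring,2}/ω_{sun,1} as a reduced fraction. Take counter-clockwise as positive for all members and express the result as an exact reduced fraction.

Stage 1: N_ring = 32 + 2·26 = 84
Stage 1: 32(ω_s−ω_c) = −84(ω_r−ω_c),  ω_r=0, ω_s=1
Stage 1: 32(1−ω_c) = −84(0−ω_c)  ⇒  116ω_c = 32  ⇒  ω_c = 8/29
  ⇒ ω_c¹/ω_s¹ = 8/29
Stage 2: N_ring = 22 + 2·28 = 78
Stage 2: 22(ω_s−ω_c) = −78(ω_r−ω_c),  ω_c=0, ω_s=1
Stage 2: ω_r = 0 − (22/78)(1−0) = -11/39
  ⇒ ω_r²/ω_s² = -11/39
Coupling ω_s² = ω_c¹ ⇒ overall = 8/29 × -11/39 = -88/1131

-88/1131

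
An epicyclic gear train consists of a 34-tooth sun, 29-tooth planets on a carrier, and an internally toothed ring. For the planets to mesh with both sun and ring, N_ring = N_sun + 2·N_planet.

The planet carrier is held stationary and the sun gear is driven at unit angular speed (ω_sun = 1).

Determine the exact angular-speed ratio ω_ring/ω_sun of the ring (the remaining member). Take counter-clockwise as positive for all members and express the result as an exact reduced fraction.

-17/46

N_ring = 34 + 2·29 = 92
34(ω_s−ω_c) = −92(ω_r−ω_c),  ω_c=0, ω_s=1
ω_r = 0 − (34/92)(1−0) = -17/46
ω_r/ω_s = -17/46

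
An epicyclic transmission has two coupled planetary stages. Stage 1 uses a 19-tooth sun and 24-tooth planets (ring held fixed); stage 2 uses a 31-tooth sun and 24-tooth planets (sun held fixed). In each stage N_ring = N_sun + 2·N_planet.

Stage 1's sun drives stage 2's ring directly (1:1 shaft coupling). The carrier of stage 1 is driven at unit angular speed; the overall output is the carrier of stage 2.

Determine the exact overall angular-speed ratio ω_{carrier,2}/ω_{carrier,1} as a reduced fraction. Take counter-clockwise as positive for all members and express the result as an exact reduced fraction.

Stage 1: N_ring = 19 + 2·24 = 67
Stage 1: 19(ω_s−ω_c) = −67(ω_r−ω_c),  ω_r=0, ω_c=1
Stage 1: ω_s = 1 − (67/19)(0−1) = 86/19
  ⇒ ω_s¹/ω_c¹ = 86/19
Stage 2: N_ring = 31 + 2·24 = 79
Stage 2: 31(ω_s−ω_c) = −79(ω_r−ω_c),  ω_s=0, ω_r=1
Stage 2: 31(0−ω_c) = −79(1−ω_c)  ⇒  110ω_c = 79  ⇒  ω_c = 79/110
  ⇒ ω_c²/ω_r² = 79/110
Coupling ω_r² = ω_s¹ ⇒ overall = 86/19 × 79/110 = 3397/1045

3397/1045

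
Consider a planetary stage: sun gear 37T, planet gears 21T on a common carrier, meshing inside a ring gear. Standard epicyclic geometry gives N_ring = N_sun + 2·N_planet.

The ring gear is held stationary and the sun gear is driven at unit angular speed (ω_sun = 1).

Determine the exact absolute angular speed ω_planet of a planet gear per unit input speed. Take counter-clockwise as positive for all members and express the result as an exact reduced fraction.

-37/42

N_ring = 37 + 2·21 = 79
37(ω_s−ω_c) = −79(ω_r−ω_c),  ω_r=0, ω_s=1
37(1−ω_c) = −79(0−ω_c)  ⇒  116ω_c = 37  ⇒  ω_c = 37/116
sun–planet: 37·(1−37/116) = −21·(ω_p−ω_c)  ⇒  ω_p−ω_c = −(37/21)·(79/116) = -2923/2436
ω_p = 37/116 − 2923/2436 = -37/42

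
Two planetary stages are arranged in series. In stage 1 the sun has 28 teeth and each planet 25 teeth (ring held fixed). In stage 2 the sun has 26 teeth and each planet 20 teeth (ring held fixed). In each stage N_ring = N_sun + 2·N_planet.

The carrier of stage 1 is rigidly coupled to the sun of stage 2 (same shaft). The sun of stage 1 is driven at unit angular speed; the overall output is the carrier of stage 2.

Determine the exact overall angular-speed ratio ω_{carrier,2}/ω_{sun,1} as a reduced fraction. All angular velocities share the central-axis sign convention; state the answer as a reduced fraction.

Stage 1: N_ring = 28 + 2·25 = 78
Stage 1: 28(ω_s−ω_c) = −78(ω_r−ω_c),  ω_r=0, ω_s=1
Stage 1: 28(1−ω_c) = −78(0−ω_c)  ⇒  106ω_c = 28  ⇒  ω_c = 14/53
  ⇒ ω_c¹/ω_s¹ = 14/53
Stage 2: N_ring = 26 + 2·20 = 66
Stage 2: 26(ω_s−ω_c) = −66(ω_r−ω_c),  ω_r=0, ω_s=1
Stage 2: 26(1−ω_c) = −66(0−ω_c)  ⇒  92ω_c = 26  ⇒  ω_c = 13/46
  ⇒ ω_c²/ω_s² = 13/46
Coupling ω_s² = ω_c¹ ⇒ overall = 14/53 × 13/46 = 91/1219

91/1219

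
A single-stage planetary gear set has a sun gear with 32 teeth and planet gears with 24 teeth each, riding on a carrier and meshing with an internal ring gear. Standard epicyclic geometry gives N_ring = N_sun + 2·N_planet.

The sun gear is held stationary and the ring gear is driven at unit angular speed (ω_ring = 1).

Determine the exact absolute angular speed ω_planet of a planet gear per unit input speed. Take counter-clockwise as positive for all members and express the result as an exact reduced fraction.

5/3

N_ring = 32 + 2·24 = 80
32(ω_s−ω_c) = −80(ω_r−ω_c),  ω_s=0, ω_r=1
32(0−ω_c) = −80(1−ω_c)  ⇒  112ω_c = 80  ⇒  ω_c = 5/7
sun–planet: 32·(0−5/7) = −24·(ω_p−ω_c)  ⇒  ω_p−ω_c = −(32/24)·(-5/7) = 20/21
ω_p = 5/7 + 20/21 = 5/3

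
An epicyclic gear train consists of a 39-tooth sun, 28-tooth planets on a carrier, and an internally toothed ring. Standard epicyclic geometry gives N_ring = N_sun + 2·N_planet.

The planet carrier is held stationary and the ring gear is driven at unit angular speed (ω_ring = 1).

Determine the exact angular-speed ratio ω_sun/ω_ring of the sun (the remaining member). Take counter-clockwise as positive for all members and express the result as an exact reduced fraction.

N_ring = 39 + 2·28 = 95
39(ω_s−ω_c) = −95(ω_r−ω_c),  ω_c=0, ω_r=1
ω_s = 0 − (95/39)(1−0) = -95/39
ω_s/ω_r = -95/39

-95/39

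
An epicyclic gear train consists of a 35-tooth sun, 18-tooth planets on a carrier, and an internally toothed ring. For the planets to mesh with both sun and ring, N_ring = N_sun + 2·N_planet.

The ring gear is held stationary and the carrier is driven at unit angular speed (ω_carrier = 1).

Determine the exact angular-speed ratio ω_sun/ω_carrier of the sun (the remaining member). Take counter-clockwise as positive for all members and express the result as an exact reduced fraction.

106/35

N_ring = 35 + 2·18 = 71
35(ω_s−ω_c) = −71(ω_r−ω_c),  ω_r=0, ω_c=1
ω_s = 1 − (71/35)(0−1) = 106/35
ω_s/ω_c = 106/35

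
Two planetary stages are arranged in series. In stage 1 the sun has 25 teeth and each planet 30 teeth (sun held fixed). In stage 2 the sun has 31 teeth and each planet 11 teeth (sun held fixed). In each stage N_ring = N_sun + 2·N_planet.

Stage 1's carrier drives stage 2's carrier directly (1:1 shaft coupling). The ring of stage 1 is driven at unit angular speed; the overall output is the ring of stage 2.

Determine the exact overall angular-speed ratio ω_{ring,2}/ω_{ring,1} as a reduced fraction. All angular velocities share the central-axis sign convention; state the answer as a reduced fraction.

Stage 1: N_ring = 25 + 2·30 = 85
Stage 1: 25(ω_s−ω_c) = −85(ω_r−ω_c),  ω_s=0, ω_r=1
Stage 1: 25(0−ω_c) = −85(1−ω_c)  ⇒  110ω_c = 85  ⇒  ω_c = 17/22
  ⇒ ω_c¹/ω_r¹ = 17/22
Stage 2: N_ring = 31 + 2·11 = 53
Stage 2: 31(ω_s−ω_c) = −53(ω_r−ω_c),  ω_s=0, ω_c=1
Stage 2: ω_r = 1 − (31/53)(0−1) = 84/53
  ⇒ ω_r²/ω_c² = 84/53
Coupling ω_c² = ω_c¹ ⇒ overall = 17/22 × 84/53 = 714/583

714/583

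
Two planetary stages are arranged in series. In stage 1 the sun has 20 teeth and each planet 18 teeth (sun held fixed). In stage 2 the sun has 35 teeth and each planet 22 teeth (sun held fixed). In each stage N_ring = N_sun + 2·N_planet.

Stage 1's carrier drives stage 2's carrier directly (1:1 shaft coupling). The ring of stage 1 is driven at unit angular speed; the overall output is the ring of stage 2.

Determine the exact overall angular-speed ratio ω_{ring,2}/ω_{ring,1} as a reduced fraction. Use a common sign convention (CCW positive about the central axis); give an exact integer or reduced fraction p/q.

Stage 1: N_ring = 20 + 2·18 = 56
Stage 1: 20(ω_s−ω_c) = −56(ω_r−ω_c),  ω_s=0, ω_r=1
Stage 1: 20(0−ω_c) = −56(1−ω_c)  ⇒  76ω_c = 56  ⇒  ω_c = 14/19
  ⇒ ω_c¹/ω_r¹ = 14/19
Stage 2: N_ring = 35 + 2·22 = 79
Stage 2: 35(ω_s−ω_c) = −79(ω_r−ω_c),  ω_s=0, ω_c=1
Stage 2: ω_r = 1 − (35/79)(0−1) = 114/79
  ⇒ ω_r²/ω_c² = 114/79
Coupling ω_c² = ω_c¹ ⇒ overall = 14/19 × 114/79 = 84/79

84/79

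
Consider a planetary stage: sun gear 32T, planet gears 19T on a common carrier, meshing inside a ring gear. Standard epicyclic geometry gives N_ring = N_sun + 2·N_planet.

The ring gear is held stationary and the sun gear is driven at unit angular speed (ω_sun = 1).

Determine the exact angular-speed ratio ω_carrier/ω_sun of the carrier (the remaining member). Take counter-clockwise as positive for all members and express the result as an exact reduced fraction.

16/51

N_ring = 32 + 2·19 = 70
32(ω_s−ω_c) = −70(ω_r−ω_c),  ω_r=0, ω_s=1
32(1−ω_c) = −70(0−ω_c)  ⇒  102ω_c = 32  ⇒  ω_c = 16/51
ω_c/ω_s = 16/51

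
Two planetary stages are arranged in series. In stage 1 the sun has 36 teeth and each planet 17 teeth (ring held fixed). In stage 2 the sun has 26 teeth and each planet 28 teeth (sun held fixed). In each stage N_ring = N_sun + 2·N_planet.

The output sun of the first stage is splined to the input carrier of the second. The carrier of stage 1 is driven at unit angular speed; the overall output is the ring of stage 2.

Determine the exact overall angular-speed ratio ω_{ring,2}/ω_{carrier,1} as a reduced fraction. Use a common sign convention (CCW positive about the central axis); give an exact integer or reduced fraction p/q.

Stage 1: N_ring = 36 + 2·17 = 70
Stage 1: 36(ω_s−ω_c) = −70(ω_r−ω_c),  ω_r=0, ω_c=1
Stage 1: ω_s = 1 − (70/36)(0−1) = 53/18
  ⇒ ω_s¹/ω_c¹ = 53/18
Stage 2: N_ring = 26 + 2·28 = 82
Stage 2: 26(ω_s−ω_c) = −82(ω_r−ω_c),  ω_s=0, ω_c=1
Stage 2: ω_r = 1 − (26/82)(0−1) = 54/41
  ⇒ ω_r²/ω_c² = 54/41
Coupling ω_c² = ω_s¹ ⇒ overall = 53/18 × 54/41 = 159/41

159/41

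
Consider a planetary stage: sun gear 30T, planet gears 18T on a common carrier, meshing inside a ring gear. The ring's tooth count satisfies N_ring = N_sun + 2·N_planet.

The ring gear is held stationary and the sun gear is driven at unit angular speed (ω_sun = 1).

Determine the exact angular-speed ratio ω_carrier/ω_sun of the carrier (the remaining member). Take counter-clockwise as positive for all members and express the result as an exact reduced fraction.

5/16

N_ring = 30 + 2·18 = 66
30(ω_s−ω_c) = −66(ω_r−ω_c),  ω_r=0, ω_s=1
30(1−ω_c) = −66(0−ω_c)  ⇒  96ω_c = 30  ⇒  ω_c = 5/16
ω_c/ω_s = 5/16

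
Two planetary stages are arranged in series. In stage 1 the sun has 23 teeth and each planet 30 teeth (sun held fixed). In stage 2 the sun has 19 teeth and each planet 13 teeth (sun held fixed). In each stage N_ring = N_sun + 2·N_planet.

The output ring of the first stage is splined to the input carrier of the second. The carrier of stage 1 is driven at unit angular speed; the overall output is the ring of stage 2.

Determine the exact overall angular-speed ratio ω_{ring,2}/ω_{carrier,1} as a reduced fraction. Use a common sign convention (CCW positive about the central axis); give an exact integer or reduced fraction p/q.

Stage 1: N_ring = 23 + 2·30 = 83
Stage 1: 23(ω_s−ω_c) = −83(ω_r−ω_c),  ω_s=0, ω_c=1
Stage 1: ω_r = 1 − (23/83)(0−1) = 106/83
  ⇒ ω_r¹/ω_c¹ = 106/83
Stage 2: N_ring = 19 + 2·13 = 45
Stage 2: 19(ω_s−ω_c) = −45(ω_r−ω_c),  ω_s=0, ω_c=1
Stage 2: ω_r = 1 − (19/45)(0−1) = 64/45
  ⇒ ω_r²/ω_c² = 64/45
Coupling ω_c² = ω_r¹ ⇒ overall = 106/83 × 64/45 = 6784/3735

6784/3735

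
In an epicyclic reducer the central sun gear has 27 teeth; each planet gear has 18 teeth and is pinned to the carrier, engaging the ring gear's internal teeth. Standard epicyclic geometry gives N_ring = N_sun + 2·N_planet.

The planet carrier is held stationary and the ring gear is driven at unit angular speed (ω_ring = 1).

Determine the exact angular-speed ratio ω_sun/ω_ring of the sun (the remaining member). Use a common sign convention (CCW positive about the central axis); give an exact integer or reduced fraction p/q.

-7/3

N_ring = 27 + 2·18 = 63
27(ω_s−ω_c) = −63(ω_r−ω_c),  ω_c=0, ω_r=1
ω_s = 0 − (63/27)(1−0) = -7/3
ω_s/ω_r = -7/3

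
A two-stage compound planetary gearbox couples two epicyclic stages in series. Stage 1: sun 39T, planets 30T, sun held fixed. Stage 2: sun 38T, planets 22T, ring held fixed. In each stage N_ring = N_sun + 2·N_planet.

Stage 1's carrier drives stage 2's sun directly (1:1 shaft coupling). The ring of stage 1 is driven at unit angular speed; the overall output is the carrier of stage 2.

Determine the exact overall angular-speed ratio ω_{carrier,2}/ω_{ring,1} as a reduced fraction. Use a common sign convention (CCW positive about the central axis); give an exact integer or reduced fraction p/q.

209/920

Stage 1: N_ring = 39 + 2·30 = 99
Stage 1: 39(ω_s−ω_c) = −99(ω_r−ω_c),  ω_s=0, ω_r=1
Stage 1: 39(0−ω_c) = −99(1−ω_c)  ⇒  138ω_c = 99  ⇒  ω_c = 33/46
  ⇒ ω_c¹/ω_r¹ = 33/46
Stage 2: N_ring = 38 + 2·22 = 82
Stage 2: 38(ω_s−ω_c) = −82(ω_r−ω_c),  ω_r=0, ω_s=1
Stage 2: 38(1−ω_c) = −82(0−ω_c)  ⇒  120ω_c = 38  ⇒  ω_c = 19/60
  ⇒ ω_c²/ω_s² = 19/60
Coupling ω_s² = ω_c¹ ⇒ overall = 33/46 × 19/60 = 209/920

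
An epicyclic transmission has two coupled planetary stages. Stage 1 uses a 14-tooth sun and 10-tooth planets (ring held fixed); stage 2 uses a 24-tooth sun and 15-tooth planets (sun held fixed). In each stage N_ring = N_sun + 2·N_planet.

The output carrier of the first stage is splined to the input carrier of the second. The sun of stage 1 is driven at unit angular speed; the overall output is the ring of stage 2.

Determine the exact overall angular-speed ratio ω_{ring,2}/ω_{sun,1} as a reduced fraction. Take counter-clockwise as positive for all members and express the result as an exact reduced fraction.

Stage 1: N_ring = 14 + 2·10 = 34
Stage 1: 14(ω_s−ω_c) = −34(ω_r−ω_c),  ω_r=0, ω_s=1
Stage 1: 14(1−ω_c) = −34(0−ω_c)  ⇒  48ω_c = 14  ⇒  ω_c = 7/24
  ⇒ ω_c¹/ω_s¹ = 7/24
Stage 2: N_ring = 24 + 2·15 = 54
Stage 2: 24(ω_s−ω_c) = −54(ω_r−ω_c),  ω_s=0, ω_c=1
Stage 2: ω_r = 1 − (24/54)(0−1) = 13/9
  ⇒ ω_r²/ω_c² = 13/9
Coupling ω_c² = ω_c¹ ⇒ overall = 7/24 × 13/9 = 91/216

91/216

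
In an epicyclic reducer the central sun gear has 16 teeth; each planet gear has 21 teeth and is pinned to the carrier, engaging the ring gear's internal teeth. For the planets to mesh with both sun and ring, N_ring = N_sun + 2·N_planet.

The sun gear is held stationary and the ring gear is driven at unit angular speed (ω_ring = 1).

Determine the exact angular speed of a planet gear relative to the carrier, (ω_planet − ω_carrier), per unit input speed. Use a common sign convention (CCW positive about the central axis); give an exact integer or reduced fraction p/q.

N_ring = 16 + 2·21 = 58
16(ω_s−ω_c) = −58(ω_r−ω_c),  ω_s=0, ω_r=1
16(0−ω_c) = −58(1−ω_c)  ⇒  74ω_c = 58  ⇒  ω_c = 29/37
sun–planet: 16·(0−29/37) = −21·(ω_p−ω_c)  ⇒  ω_p−ω_c = −(16/21)·(-29/37) = 464/777

464/777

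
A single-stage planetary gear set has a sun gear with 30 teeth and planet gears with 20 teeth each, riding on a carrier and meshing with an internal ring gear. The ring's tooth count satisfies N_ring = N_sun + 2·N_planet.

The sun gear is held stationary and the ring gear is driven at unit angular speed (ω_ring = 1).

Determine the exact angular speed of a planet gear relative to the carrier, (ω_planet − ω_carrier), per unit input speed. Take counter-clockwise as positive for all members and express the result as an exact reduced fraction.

N_ring = 30 + 2·20 = 70
30(ω_s−ω_c) = −70(ω_r−ω_c),  ω_s=0, ω_r=1
30(0−ω_c) = −70(1−ω_c)  ⇒  100ω_c = 70  ⇒  ω_c = 7/10
sun–planet: 30·(0−7/10) = −20·(ω_p−ω_c)  ⇒  ω_p−ω_c = −(30/20)·(-7/10) = 21/20

21/20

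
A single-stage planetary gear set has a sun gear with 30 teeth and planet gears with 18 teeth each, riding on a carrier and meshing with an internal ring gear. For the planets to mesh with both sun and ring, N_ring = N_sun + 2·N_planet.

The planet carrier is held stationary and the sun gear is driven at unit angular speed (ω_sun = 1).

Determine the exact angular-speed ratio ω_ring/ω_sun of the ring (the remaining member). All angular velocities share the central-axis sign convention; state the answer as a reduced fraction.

N_ring = 30 + 2·18 = 66
30(ω_s−ω_c) = −66(ω_r−ω_c),  ω_c=0, ω_s=1
ω_r = 0 − (30/66)(1−0) = -5/11
ω_r/ω_s = -5/11

-5/11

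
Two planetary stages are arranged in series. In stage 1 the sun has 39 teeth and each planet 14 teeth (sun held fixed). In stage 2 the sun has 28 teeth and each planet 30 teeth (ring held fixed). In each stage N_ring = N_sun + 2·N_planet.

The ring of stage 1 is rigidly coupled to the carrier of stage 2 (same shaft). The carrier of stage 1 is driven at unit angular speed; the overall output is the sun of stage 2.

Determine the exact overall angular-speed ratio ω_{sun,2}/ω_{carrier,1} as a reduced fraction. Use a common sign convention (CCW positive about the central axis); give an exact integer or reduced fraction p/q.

Stage 1: N_ring = 39 + 2·14 = 67
Stage 1: 39(ω_s−ω_c) = −67(ω_r−ω_c),  ω_s=0, ω_c=1
Stage 1: ω_r = 1 − (39/67)(0−1) = 106/67
  ⇒ ω_r¹/ω_c¹ = 106/67
Stage 2: N_ring = 28 + 2·30 = 88
Stage 2: 28(ω_s−ω_c) = −88(ω_r−ω_c),  ω_r=0, ω_c=1
Stage 2: ω_s = 1 − (88/28)(0−1) = 29/7
  ⇒ ω_s²/ω_c² = 29/7
Coupling ω_c² = ω_r¹ ⇒ overall = 106/67 × 29/7 = 3074/469

3074/469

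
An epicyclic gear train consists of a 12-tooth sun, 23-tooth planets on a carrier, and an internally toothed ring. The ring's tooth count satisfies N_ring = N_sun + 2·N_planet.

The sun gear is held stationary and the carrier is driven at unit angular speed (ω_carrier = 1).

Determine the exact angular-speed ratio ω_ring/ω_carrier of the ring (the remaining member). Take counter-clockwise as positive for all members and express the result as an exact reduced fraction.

N_ring = 12 + 2·23 = 58
12(ω_s−ω_c) = −58(ω_r−ω_c),  ω_s=0, ω_c=1
ω_r = 1 − (12/58)(0−1) = 35/29
ω_r/ω_c = 35/29

35/29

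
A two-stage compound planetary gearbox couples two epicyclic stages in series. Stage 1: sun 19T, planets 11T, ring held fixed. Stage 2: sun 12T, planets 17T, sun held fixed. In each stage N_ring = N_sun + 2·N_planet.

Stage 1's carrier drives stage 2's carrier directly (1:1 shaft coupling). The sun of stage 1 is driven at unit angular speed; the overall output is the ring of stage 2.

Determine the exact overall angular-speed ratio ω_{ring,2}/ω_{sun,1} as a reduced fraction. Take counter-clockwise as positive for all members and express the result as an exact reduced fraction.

Stage 1: N_ring = 19 + 2·11 = 41
Stage 1: 19(ω_s−ω_c) = −41(ω_r−ω_c),  ω_r=0, ω_s=1
Stage 1: 19(1−ω_c) = −41(0−ω_c)  ⇒  60ω_c = 19  ⇒  ω_c = 19/60
  ⇒ ω_c¹/ω_s¹ = 19/60
Stage 2: N_ring = 12 + 2·17 = 46
Stage 2: 12(ω_s−ω_c) = −46(ω_r−ω_c),  ω_s=0, ω_c=1
Stage 2: ω_r = 1 − (12/46)(0−1) = 29/23
  ⇒ ω_r²/ω_c² = 29/23
Coupling ω_c² = ω_c¹ ⇒ overall = 19/60 × 29/23 = 551/1380

551/1380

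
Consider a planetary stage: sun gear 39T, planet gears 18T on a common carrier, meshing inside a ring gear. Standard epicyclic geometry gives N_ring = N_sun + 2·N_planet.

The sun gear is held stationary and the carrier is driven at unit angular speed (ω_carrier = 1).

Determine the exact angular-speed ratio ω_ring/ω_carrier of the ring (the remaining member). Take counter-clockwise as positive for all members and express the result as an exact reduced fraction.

38/25

N_ring = 39 + 2·18 = 75
39(ω_s−ω_c) = −75(ω_r−ω_c),  ω_s=0, ω_c=1
ω_r = 1 − (39/75)(0−1) = 38/25
ω_r/ω_c = 38/25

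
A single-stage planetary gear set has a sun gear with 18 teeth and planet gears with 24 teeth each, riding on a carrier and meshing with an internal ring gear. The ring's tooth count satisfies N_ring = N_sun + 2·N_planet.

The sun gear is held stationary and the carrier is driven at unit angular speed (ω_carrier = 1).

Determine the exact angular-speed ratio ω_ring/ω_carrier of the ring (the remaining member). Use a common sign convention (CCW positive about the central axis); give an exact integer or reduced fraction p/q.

14/11

N_ring = 18 + 2·24 = 66
18(ω_s−ω_c) = −66(ω_r−ω_c),  ω_s=0, ω_c=1
ω_r = 1 − (18/66)(0−1) = 14/11
ω_r/ω_c = 14/11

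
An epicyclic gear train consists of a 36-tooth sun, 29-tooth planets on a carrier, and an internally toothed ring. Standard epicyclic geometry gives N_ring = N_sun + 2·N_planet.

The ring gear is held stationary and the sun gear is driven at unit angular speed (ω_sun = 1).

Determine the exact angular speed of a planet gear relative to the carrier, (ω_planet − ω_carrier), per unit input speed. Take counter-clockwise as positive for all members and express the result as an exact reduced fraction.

N_ring = 36 + 2·29 = 94
36(ω_s−ω_c) = −94(ω_r−ω_c),  ω_r=0, ω_s=1
36(1−ω_c) = −94(0−ω_c)  ⇒  130ω_c = 36  ⇒  ω_c = 18/65
sun–planet: 36·(1−18/65) = −29·(ω_p−ω_c)  ⇒  ω_p−ω_c = −(36/29)·(47/65) = -1692/1885

-1692/1885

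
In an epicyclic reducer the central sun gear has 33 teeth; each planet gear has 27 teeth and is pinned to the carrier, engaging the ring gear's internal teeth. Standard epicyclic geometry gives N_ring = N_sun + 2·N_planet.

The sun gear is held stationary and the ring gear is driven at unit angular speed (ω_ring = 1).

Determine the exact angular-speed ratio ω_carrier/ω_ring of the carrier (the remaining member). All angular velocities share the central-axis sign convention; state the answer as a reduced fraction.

29/40

N_ring = 33 + 2·27 = 87
33(ω_s−ω_c) = −87(ω_r−ω_c),  ω_s=0, ω_r=1
33(0−ω_c) = −87(1−ω_c)  ⇒  120ω_c = 87  ⇒  ω_c = 29/40
ω_c/ω_r = 29/40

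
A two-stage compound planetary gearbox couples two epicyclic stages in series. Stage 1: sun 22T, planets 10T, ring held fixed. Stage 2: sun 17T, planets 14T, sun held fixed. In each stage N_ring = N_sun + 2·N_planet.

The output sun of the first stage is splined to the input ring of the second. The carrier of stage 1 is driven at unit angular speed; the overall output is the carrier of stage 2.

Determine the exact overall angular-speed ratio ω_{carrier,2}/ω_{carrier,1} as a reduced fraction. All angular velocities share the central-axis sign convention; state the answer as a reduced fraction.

Stage 1: N_ring = 22 + 2·10 = 42
Stage 1: 22(ω_s−ω_c) = −42(ω_r−ω_c),  ω_r=0, ω_c=1
Stage 1: ω_s = 1 − (42/22)(0−1) = 32/11
  ⇒ ω_s¹/ω_c¹ = 32/11
Stage 2: N_ring = 17 + 2·14 = 45
Stage 2: 17(ω_s−ω_c) = −45(ω_r−ω_c),  ω_s=0, ω_r=1
Stage 2: 17(0−ω_c) = −45(1−ω_c)  ⇒  62ω_c = 45  ⇒  ω_c = 45/62
  ⇒ ω_c²/ω_r² = 45/62
Coupling ω_r² = ω_s¹ ⇒ overall = 32/11 × 45/62 = 720/341

720/341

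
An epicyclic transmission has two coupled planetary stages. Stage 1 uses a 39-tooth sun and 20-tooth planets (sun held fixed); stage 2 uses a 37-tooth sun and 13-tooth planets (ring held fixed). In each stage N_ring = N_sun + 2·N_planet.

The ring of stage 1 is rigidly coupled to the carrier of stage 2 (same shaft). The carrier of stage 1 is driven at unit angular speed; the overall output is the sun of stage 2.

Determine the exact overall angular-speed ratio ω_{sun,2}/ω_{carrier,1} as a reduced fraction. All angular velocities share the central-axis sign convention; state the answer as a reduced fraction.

11800/2923

Stage 1: N_ring = 39 + 2·20 = 79
Stage 1: 39(ω_s−ω_c) = −79(ω_r−ω_c),  ω_s=0, ω_c=1
Stage 1: ω_r = 1 − (39/79)(0−1) = 118/79
  ⇒ ω_r¹/ω_c¹ = 118/79
Stage 2: N_ring = 37 + 2·13 = 63
Stage 2: 37(ω_s−ω_c) = −63(ω_r−ω_c),  ω_r=0, ω_c=1
Stage 2: ω_s = 1 − (63/37)(0−1) = 100/37
  ⇒ ω_s²/ω_c² = 100/37
Coupling ω_c² = ω_r¹ ⇒ overall = 118/79 × 100/37 = 11800/2923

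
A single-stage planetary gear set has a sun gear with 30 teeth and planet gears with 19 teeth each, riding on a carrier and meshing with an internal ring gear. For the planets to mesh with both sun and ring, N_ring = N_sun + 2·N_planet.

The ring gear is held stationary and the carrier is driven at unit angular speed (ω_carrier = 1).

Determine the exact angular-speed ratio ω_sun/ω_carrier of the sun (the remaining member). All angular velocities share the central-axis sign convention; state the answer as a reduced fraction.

N_ring = 30 + 2·19 = 68
30(ω_s−ω_c) = −68(ω_r−ω_c),  ω_r=0, ω_c=1
ω_s = 1 − (68/30)(0−1) = 49/15
ω_s/ω_c = 49/15

49/15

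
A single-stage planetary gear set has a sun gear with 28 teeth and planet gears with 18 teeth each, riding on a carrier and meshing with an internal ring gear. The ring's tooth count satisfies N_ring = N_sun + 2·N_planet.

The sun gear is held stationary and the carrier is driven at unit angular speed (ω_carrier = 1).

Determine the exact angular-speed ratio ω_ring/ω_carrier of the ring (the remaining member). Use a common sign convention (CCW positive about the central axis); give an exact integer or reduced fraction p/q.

23/16

N_ring = 28 + 2·18 = 64
28(ω_s−ω_c) = −64(ω_r−ω_c),  ω_s=0, ω_c=1
ω_r = 1 − (28/64)(0−1) = 23/16
ω_r/ω_c = 23/16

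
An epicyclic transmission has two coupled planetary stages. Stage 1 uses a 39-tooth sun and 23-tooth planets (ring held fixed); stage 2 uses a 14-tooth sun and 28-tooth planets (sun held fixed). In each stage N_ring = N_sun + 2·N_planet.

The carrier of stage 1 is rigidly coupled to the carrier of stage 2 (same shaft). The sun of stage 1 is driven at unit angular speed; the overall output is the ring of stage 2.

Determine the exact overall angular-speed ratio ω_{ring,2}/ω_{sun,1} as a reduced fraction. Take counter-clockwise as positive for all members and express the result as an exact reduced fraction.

Stage 1: N_ring = 39 + 2·23 = 85
Stage 1: 39(ω_s−ω_c) = −85(ω_r−ω_c),  ω_r=0, ω_s=1
Stage 1: 39(1−ω_c) = −85(0−ω_c)  ⇒  124ω_c = 39  ⇒  ω_c = 39/124
  ⇒ ω_c¹/ω_s¹ = 39/124
Stage 2: N_ring = 14 + 2·28 = 70
Stage 2: 14(ω_s−ω_c) = −70(ω_r−ω_c),  ω_s=0, ω_c=1
Stage 2: ω_r = 1 − (14/70)(0−1) = 6/5
  ⇒ ω_r²/ω_c² = 6/5
Coupling ω_c² = ω_c¹ ⇒ overall = 39/124 × 6/5 = 117/310

117/310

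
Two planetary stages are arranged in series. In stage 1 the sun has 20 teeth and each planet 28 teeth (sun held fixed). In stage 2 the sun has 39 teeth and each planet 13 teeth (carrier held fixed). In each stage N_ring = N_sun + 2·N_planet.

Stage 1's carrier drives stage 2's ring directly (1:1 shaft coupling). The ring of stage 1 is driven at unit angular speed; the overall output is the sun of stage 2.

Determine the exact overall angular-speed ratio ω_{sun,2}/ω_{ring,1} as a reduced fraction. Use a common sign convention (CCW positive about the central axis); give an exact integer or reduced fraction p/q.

Stage 1: N_ring = 20 + 2·28 = 76
Stage 1: 20(ω_s−ω_c) = −76(ω_r−ω_c),  ω_s=0, ω_r=1
Stage 1: 20(0−ω_c) = −76(1−ω_c)  ⇒  96ω_c = 76  ⇒  ω_c = 19/24
  ⇒ ω_c¹/ω_r¹ = 19/24
Stage 2: N_ring = 39 + 2·13 = 65
Stage 2: 39(ω_s−ω_c) = −65(ω_r−ω_c),  ω_c=0, ω_r=1
Stage 2: ω_s = 0 − (65/39)(1−0) = -5/3
  ⇒ ω_s²/ω_r² = -5/3
Coupling ω_r² = ω_c¹ ⇒ overall = 19/24 × -5/3 = -95/72

-95/72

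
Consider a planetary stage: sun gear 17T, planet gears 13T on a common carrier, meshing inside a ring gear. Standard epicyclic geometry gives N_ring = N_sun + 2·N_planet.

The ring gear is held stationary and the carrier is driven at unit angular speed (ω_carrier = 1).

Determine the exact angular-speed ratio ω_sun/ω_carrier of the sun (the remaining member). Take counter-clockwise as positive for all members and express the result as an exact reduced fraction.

60/17

N_ring = 17 + 2·13 = 43
17(ω_s−ω_c) = −43(ω_r−ω_c),  ω_r=0, ω_c=1
ω_s = 1 − (43/17)(0−1) = 60/17
ω_s/ω_c = 60/17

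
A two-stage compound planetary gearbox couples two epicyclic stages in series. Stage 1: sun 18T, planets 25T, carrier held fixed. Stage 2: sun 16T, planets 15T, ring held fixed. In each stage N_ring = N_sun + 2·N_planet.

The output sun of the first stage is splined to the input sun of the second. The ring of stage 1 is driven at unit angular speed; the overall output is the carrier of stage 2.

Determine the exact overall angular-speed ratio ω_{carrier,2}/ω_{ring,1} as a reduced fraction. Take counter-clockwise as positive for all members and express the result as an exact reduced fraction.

-272/279

Stage 1: N_ring = 18 + 2·25 = 68
Stage 1: 18(ω_s−ω_c) = −68(ω_r−ω_c),  ω_c=0, ω_r=1
Stage 1: ω_s = 0 − (68/18)(1−0) = -34/9
  ⇒ ω_s¹/ω_r¹ = -34/9
Stage 2: N_ring = 16 + 2·15 = 46
Stage 2: 16(ω_s−ω_c) = −46(ω_r−ω_c),  ω_r=0, ω_s=1
Stage 2: 16(1−ω_c) = −46(0−ω_c)  ⇒  62ω_c = 16  ⇒  ω_c = 8/31
  ⇒ ω_c²/ω_s² = 8/31
Coupling ω_s² = ω_s¹ ⇒ overall = -34/9 × 8/31 = -272/279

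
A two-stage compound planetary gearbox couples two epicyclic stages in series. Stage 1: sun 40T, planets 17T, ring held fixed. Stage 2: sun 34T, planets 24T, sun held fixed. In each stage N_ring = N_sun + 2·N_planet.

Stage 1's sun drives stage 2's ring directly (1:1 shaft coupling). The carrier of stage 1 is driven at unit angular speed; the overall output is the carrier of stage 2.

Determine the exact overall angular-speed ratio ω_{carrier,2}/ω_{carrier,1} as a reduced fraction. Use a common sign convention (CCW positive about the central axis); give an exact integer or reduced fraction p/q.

2337/1160

Stage 1: N_ring = 40 + 2·17 = 74
Stage 1: 40(ω_s−ω_c) = −74(ω_r−ω_c),  ω_r=0, ω_c=1
Stage 1: ω_s = 1 − (74/40)(0−1) = 57/20
  ⇒ ω_s¹/ω_c¹ = 57/20
Stage 2: N_ring = 34 + 2·24 = 82
Stage 2: 34(ω_s−ω_c) = −82(ω_r−ω_c),  ω_s=0, ω_r=1
Stage 2: 34(0−ω_c) = −82(1−ω_c)  ⇒  116ω_c = 82  ⇒  ω_c = 41/58
  ⇒ ω_c²/ω_r² = 41/58
Coupling ω_r² = ω_s¹ ⇒ overall = 57/20 × 41/58 = 2337/1160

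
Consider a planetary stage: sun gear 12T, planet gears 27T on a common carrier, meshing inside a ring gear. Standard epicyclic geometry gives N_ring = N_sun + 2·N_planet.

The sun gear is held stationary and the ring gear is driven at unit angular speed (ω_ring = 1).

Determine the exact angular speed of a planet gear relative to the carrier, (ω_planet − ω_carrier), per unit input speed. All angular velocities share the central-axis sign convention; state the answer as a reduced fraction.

N_ring = 12 + 2·27 = 66
12(ω_s−ω_c) = −66(ω_r−ω_c),  ω_s=0, ω_r=1
12(0−ω_c) = −66(1−ω_c)  ⇒  78ω_c = 66  ⇒  ω_c = 11/13
sun–planet: 12·(0−11/13) = −27·(ω_p−ω_c)  ⇒  ω_p−ω_c = −(12/27)·(-11/13) = 44/117

44/117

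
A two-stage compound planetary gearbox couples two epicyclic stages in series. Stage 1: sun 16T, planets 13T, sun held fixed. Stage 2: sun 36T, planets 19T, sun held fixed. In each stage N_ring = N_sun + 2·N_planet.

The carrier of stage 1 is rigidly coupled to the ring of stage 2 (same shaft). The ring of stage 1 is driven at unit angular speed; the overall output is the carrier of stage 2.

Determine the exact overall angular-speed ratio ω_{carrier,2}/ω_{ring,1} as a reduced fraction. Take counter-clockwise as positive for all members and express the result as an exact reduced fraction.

Stage 1: N_ring = 16 + 2·13 = 42
Stage 1: 16(ω_s−ω_c) = −42(ω_r−ω_c),  ω_s=0, ω_r=1
Stage 1: 16(0−ω_c) = −42(1−ω_c)  ⇒  58ω_c = 42  ⇒  ω_c = 21/29
  ⇒ ω_c¹/ω_r¹ = 21/29
Stage 2: N_ring = 36 + 2·19 = 74
Stage 2: 36(ω_s−ω_c) = −74(ω_r−ω_c),  ω_s=0, ω_r=1
Stage 2: 36(0−ω_c) = −74(1−ω_c)  ⇒  110ω_c = 74  ⇒  ω_c = 37/55
  ⇒ ω_c²/ω_r² = 37/55
Coupling ω_r² = ω_c¹ ⇒ overall = 21/29 × 37/55 = 777/1595

777/1595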